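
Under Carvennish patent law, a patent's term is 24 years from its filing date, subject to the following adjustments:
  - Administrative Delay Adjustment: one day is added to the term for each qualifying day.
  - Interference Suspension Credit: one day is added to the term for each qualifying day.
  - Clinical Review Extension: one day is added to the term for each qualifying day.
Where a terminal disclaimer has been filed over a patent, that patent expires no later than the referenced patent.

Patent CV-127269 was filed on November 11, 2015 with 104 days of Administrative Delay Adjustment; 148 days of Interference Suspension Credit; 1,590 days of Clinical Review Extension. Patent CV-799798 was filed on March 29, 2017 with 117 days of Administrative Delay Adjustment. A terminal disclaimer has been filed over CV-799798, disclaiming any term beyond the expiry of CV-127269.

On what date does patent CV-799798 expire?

July 24, 2041

Natural term of CV-799798:
  Base: filing + 24 years → 29 March 2041.
  Administrative Delay Adjustment: +117 days → 24 July 2041.
Expiry of referenced patent CV-127269:
  Base: filing + 24 years → 11 November 2039.
  Administrative Delay Adjustment: +104 days → 23 February 2040.
  Interference Suspension Credit: +148 days → 20 July 2040.
  Clinical Review Extension: +1590 days → 26 November 2044.
Terminal disclaimer: CV-799798 expires on the earlier of 24 July 2041 and 26 November 2044.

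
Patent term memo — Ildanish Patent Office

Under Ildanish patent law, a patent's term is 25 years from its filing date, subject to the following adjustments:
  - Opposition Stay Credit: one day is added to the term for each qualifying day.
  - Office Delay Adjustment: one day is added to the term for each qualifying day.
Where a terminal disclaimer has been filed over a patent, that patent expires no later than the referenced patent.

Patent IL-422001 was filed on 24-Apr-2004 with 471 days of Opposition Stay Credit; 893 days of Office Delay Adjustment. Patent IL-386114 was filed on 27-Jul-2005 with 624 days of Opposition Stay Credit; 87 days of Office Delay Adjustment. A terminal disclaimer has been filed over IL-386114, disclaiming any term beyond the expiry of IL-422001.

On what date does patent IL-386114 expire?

Natural term of IL-386114:
  Base: filing + 25 years → 27 July 2030.
  Opposition Stay Credit: +624 days → 11 April 2032.
  Office Delay Adjustment: +87 days → 7 July 2032.
Expiry of referenced patent IL-422001:
  Base: filing + 25 years → 24 April 2029.
  Opposition Stay Credit: +471 days → 8 August 2030.
  Office Delay Adjustment: +893 days → 17 January 2033.
Terminal disclaimer: IL-386114 expires on the earlier of 7 July 2032 and 17 January 2033.

July 7, 2032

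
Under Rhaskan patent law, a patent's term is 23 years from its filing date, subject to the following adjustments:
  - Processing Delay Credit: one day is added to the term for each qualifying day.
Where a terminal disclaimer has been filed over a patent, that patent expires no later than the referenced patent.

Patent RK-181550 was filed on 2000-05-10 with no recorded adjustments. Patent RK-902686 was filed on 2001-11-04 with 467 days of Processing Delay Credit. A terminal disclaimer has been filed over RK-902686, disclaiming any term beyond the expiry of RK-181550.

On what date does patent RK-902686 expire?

Natural term of RK-902686:
  Base: filing + 23 years → 4 November 2024.
  Processing Delay Credit: +467 days → 14 February 2026.
Expiry of referenced patent RK-181550:
  Base: filing + 23 years → 10 May 2023.
Terminal disclaimer: RK-902686 expires on the earlier of 14 February 2026 and 10 May 2023.

2023-05-10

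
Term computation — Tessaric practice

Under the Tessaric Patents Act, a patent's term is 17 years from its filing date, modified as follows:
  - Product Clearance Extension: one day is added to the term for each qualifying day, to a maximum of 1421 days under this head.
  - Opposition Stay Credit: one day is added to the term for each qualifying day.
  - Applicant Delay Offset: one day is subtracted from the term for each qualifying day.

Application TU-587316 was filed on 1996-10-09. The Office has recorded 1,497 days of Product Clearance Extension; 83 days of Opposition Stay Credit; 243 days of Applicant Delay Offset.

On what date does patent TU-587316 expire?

Base term: filing date + 17 years → 9 October 2013.
Product Clearance Extension: 1497 days claimed exceeds the 1421-day cap, so +1421 days → 30 August 2017.
Opposition Stay Credit: +83 days → 21 November 2017.
Applicant Delay Offset: −243 days → 23 March 2017.

March 23, 2017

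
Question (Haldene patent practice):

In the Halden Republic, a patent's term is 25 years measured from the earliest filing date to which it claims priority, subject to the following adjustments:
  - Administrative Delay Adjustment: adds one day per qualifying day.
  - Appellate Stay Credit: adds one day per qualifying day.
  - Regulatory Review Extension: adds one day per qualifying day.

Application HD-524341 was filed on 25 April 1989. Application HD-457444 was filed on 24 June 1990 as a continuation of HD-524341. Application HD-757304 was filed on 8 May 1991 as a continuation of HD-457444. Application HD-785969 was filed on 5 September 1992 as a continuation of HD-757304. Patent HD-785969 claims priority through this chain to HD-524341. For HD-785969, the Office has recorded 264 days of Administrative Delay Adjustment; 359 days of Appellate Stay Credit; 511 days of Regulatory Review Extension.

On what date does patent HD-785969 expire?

June 2, 2017

Earliest priority filing: 25 April 1989.
Base term: 25 April 1989 + 25 years → 25 April 2014.
Administrative Delay Adjustment: +264 days → 14 January 2015.
Appellate Stay Credit: +359 days → 8 January 2016.
Regulatory Review Extension: +511 days → 2 June 2017.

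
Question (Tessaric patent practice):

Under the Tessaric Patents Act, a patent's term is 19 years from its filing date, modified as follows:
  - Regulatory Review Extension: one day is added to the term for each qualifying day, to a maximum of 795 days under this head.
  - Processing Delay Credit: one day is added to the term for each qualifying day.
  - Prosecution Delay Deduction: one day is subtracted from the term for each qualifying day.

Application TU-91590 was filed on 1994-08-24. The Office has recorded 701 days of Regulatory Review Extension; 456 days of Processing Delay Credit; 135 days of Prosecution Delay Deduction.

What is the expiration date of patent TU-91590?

June 11, 2016

Base term: filing date + 19 years → 24 August 2013.
Regulatory Review Extension: 701 days (within the 795-day cap) → +701 days → 26 July 2015.
Processing Delay Credit: +456 days → 24 October 2016.
Prosecution Delay Deduction: −135 days → 11 June 2016.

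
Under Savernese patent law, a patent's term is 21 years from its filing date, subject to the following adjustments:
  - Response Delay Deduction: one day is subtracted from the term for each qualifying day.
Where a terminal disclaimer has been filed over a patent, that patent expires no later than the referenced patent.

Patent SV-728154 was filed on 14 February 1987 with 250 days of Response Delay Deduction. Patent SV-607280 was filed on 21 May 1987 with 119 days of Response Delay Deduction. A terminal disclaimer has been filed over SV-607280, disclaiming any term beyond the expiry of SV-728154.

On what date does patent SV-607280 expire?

June 9, 2007

Natural term of SV-607280:
  Base: filing + 21 years → 21 May 2008.
  Response Delay Deduction: −119 days → 23 January 2008.
Expiry of referenced patent SV-728154:
  Base: filing + 21 years → 14 February 2008.
  Response Delay Deduction: −250 days → 9 June 2007.
Terminal disclaimer: SV-607280 expires on the earlier of 23 January 2008 and 9 June 2007.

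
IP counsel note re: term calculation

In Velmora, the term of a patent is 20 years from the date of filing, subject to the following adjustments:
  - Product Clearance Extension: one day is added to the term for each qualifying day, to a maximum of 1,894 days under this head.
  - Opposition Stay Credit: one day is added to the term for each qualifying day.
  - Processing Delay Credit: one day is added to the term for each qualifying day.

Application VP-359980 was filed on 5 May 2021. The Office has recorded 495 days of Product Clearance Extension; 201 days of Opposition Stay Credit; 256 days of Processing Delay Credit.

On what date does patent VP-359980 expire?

2043-12-13

Base term: filing date + 20 years → 5 May 2041.
Product Clearance Extension: 495 days (within the 1894-day cap) → +495 days → 12 September 2042.
Opposition Stay Credit: +201 days → 1 April 2043.
Processing Delay Credit: +256 days → 13 December 2043.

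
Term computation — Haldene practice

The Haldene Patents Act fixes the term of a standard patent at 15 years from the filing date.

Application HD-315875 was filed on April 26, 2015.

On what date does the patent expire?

2030-04-26

Filing date + 15 years → 26 April 2030.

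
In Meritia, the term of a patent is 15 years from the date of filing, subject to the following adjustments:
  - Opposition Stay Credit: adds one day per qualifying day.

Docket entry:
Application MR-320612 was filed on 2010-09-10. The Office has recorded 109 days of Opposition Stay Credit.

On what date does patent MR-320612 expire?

Base term: filing date + 15 years → 10 September 2025.
Opposition Stay Credit: +109 days → 28 December 2025.

December 28, 2025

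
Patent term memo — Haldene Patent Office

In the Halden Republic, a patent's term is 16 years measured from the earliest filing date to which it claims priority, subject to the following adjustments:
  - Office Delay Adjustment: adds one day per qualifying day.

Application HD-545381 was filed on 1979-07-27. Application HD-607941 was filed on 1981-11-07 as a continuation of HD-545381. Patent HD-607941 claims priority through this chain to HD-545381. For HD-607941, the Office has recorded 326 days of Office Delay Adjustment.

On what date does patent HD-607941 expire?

June 17, 1996

Earliest priority filing: 27 July 1979.
Base term: 27 July 1979 + 16 years → 27 July 1995.
Office Delay Adjustment: +326 days → 17 June 1996.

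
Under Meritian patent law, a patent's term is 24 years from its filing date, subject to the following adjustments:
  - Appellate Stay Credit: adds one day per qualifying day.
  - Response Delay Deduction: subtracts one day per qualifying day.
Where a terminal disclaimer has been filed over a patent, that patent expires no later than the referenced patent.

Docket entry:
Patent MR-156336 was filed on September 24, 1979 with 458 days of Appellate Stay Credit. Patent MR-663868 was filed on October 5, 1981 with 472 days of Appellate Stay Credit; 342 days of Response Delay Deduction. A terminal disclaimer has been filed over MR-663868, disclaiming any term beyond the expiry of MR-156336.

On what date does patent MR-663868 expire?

December 25, 2004

Natural term of MR-663868:
  Base: filing + 24 years → 5 October 2005.
  Appellate Stay Credit: +472 days → 20 January 2007.
  Response Delay Deduction: −342 days → 12 February 2006.
Expiry of referenced patent MR-156336:
  Base: filing + 24 years → 24 September 2003.
  Appellate Stay Credit: +458 days → 25 December 2004.
Terminal disclaimer: MR-663868 expires on the earlier of 12 February 2006 and 25 December 2004.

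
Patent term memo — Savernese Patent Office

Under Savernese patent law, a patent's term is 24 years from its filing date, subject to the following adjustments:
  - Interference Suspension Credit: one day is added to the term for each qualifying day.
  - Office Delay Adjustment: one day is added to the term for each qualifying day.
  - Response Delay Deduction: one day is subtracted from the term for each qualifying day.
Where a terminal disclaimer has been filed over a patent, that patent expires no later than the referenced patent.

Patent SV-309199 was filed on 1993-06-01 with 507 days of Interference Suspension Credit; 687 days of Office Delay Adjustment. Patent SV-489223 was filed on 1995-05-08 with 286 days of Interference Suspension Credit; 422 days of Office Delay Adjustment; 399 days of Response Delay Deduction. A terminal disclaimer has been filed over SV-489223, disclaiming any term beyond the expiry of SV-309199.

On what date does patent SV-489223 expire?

March 12, 2020

Natural term of SV-489223:
  Base: filing + 24 years → 8 May 2019.
  Interference Suspension Credit: +286 days → 18 February 2020.
  Office Delay Adjustment: +422 days → 15 April 2021.
  Response Delay Deduction: −399 days → 12 March 2020.
Expiry of referenced patent SV-309199:
  Base: filing + 24 years → 1 June 2017.
  Interference Suspension Credit: +507 days → 21 October 2018.
  Office Delay Adjustment: +687 days → 7 September 2020.
Terminal disclaimer: SV-489223 expires on the earlier of 12 March 2020 and 7 September 2020.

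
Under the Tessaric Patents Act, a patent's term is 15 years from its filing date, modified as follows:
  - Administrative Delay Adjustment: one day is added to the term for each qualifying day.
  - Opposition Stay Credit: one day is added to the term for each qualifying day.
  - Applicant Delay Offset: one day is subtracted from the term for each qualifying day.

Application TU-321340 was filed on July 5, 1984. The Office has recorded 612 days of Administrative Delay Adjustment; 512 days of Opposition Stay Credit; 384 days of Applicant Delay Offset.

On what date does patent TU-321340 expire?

July 14, 2001

Base term: filing date + 15 years → 5 July 1999.
Administrative Delay Adjustment: +612 days → 8 March 2001.
Opposition Stay Credit: +512 days → 2 August 2002.
Applicant Delay Offset: −384 days → 14 July 2001.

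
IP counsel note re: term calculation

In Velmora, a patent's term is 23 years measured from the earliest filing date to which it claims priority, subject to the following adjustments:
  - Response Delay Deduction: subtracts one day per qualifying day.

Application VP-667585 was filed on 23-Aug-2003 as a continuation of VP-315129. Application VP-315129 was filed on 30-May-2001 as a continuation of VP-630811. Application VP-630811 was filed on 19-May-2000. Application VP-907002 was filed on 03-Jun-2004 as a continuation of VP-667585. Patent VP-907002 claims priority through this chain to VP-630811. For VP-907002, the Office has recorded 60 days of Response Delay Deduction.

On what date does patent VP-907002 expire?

2023-03-20

Earliest priority filing: 19 May 2000.
Base term: 19 May 2000 + 23 years → 19 May 2023.
Response Delay Deduction: −60 days → 20 March 2023.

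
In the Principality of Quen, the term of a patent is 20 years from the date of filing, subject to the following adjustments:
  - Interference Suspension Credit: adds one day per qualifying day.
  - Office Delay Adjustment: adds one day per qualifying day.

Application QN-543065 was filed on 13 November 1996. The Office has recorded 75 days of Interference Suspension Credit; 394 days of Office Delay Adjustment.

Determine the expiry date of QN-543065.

2018-02-25

Base term: filing date + 20 years → 13 November 2016.
Interference Suspension Credit: +75 days → 27 January 2017.
Office Delay Adjustment: +394 days → 25 February 2018.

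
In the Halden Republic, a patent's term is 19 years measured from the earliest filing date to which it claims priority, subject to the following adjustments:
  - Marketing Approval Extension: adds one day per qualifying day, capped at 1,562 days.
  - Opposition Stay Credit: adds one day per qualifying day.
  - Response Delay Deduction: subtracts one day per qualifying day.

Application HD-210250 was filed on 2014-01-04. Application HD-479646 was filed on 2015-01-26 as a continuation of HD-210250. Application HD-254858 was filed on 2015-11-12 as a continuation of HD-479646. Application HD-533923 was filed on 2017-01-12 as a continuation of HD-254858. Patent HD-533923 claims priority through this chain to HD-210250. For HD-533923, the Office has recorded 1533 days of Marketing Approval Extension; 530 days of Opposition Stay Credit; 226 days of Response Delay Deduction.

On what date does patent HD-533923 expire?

Earliest priority filing: 4 January 2014.
Base term: 4 January 2014 + 19 years → 4 January 2033.
Marketing Approval Extension: 1533 days (within the 1562-day cap) → +1533 days → 17 March 2037.
Opposition Stay Credit: +530 days → 29 August 2038.
Response Delay Deduction: −226 days → 15 January 2038.

2038-01-15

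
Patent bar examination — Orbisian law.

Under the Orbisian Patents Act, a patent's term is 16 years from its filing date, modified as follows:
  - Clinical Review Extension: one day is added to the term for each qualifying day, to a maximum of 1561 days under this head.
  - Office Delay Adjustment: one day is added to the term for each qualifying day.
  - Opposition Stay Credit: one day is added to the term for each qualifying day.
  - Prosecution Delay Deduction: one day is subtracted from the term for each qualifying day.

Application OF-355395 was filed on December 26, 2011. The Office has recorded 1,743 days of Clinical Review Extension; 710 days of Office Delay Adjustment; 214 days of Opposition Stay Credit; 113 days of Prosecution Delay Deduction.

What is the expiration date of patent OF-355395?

June 24, 2034

Base term: filing date + 16 years → 26 December 2027.
Clinical Review Extension: 1743 days claimed exceeds the 1561-day cap, so +1561 days → 4 April 2032.
Office Delay Adjustment: +710 days → 15 March 2034.
Opposition Stay Credit: +214 days → 15 October 2034.
Prosecution Delay Deduction: −113 days → 24 June 2034.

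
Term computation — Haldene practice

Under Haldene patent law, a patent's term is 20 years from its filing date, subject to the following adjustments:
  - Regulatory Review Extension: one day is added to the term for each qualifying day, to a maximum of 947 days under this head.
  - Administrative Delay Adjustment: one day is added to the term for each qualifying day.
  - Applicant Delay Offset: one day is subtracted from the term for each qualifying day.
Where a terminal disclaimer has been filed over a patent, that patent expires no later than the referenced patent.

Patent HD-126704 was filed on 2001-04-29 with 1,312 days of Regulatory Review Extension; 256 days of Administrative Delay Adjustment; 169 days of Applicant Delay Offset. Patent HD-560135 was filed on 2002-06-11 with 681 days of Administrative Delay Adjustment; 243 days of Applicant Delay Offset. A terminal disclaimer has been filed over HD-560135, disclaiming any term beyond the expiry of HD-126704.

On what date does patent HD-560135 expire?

Natural term of HD-560135:
  Base: filing + 20 years → 11 June 2022.
  Administrative Delay Adjustment: +681 days → 22 April 2024.
  Applicant Delay Offset: −243 days → 23 August 2023.
Expiry of referenced patent HD-126704:
  Base: filing + 20 years → 29 April 2021.
  Regulatory Review Extension: 1312 days claimed exceeds the 947-day cap, so +947 days → 2 December 2023.
  Administrative Delay Adjustment: +256 days → 14 August 2024.
  Applicant Delay Offset: −169 days → 27 February 2024.
Terminal disclaimer: HD-560135 expires on the earlier of 23 August 2023 and 27 February 2024.

August 23, 2023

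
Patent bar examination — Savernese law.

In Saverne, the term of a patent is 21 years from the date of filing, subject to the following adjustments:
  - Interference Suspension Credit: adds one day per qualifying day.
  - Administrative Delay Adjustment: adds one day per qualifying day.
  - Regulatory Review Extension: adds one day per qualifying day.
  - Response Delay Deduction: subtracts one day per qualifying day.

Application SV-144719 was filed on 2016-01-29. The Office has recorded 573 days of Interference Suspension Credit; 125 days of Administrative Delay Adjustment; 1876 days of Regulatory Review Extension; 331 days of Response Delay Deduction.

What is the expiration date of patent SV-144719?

Base term: filing date + 21 years → 29 January 2037.
Interference Suspension Credit: +573 days → 25 August 2038.
Administrative Delay Adjustment: +125 days → 28 December 2038.
Regulatory Review Extension: +1876 days → 16 February 2044.
Response Delay Deduction: −331 days → 22 March 2043.

March 22, 2043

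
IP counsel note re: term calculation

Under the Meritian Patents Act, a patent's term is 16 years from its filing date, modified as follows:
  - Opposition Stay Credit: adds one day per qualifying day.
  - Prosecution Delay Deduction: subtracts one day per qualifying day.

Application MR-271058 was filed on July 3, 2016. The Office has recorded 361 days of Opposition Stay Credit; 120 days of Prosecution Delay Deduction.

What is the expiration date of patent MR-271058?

March 1, 2033

Base term: filing date + 16 years → 3 July 2032.
Opposition Stay Credit: +361 days → 29 June 2033.
Prosecution Delay Deduction: −120 days → 1 March 2033.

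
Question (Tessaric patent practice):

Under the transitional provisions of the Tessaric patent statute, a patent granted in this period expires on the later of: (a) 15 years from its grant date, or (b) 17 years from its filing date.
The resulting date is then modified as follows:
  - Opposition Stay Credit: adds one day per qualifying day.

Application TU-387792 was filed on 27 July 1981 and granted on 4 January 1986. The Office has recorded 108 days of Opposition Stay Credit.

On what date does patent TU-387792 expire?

(a) grant + 15 years → 4 January 2001.
(b) filing + 17 years → 27 July 1998.
Later of the two: 4 January 2001.
Opposition Stay Credit: +108 days → 22 April 2001.

2001-04-22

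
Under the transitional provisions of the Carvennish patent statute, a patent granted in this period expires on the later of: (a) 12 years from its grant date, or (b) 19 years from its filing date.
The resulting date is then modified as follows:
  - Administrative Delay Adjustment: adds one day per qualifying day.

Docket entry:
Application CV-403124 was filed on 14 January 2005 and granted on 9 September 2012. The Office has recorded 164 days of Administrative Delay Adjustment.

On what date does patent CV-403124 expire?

February 20, 2025

(a) grant + 12 years → 9 September 2024.
(b) filing + 19 years → 14 January 2024.
Later of the two: 9 September 2024.
Administrative Delay Adjustment: +164 days → 20 February 2025.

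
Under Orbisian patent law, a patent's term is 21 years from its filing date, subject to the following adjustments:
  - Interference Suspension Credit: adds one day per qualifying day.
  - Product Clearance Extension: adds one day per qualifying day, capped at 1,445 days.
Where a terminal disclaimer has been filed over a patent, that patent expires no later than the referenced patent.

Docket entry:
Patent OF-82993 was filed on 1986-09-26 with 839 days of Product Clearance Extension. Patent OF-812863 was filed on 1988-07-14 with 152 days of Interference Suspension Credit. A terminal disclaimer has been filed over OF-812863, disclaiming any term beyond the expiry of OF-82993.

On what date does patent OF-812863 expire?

Natural term of OF-812863:
  Base: filing + 21 years → 14 July 2009.
  Interference Suspension Credit: +152 days → 13 December 2009.
Expiry of referenced patent OF-82993:
  Base: filing + 21 years → 26 September 2007.
  Product Clearance Extension: 839 days (within the 1445-day cap) → +839 days → 12 January 2010.
Terminal disclaimer: OF-812863 expires on the earlier of 13 December 2009 and 12 January 2010.

2009-12-13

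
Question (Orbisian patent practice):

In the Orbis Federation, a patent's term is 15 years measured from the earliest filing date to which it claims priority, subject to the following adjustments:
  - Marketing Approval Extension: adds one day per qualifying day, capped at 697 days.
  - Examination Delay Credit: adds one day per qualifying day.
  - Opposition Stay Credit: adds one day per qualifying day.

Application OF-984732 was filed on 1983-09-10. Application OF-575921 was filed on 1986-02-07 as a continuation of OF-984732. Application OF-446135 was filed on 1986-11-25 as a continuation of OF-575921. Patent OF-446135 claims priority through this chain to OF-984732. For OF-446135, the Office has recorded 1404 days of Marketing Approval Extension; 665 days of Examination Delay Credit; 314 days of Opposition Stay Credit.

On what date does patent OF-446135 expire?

Earliest priority filing: 10 September 1983.
Base term: 10 September 1983 + 15 years → 10 September 1998.
Marketing Approval Extension: 1404 days claimed exceeds the 697-day cap, so +697 days → 7 August 2000.
Examination Delay Credit: +665 days → 3 June 2002.
Opposition Stay Credit: +314 days → 13 April 2003.

2003-04-13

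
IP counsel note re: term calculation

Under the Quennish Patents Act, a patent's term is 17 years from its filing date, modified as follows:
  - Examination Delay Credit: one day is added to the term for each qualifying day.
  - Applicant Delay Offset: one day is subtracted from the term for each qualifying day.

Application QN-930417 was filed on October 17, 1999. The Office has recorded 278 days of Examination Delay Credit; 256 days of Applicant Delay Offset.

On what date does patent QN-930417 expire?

Base term: filing date + 17 years → 17 October 2016.
Examination Delay Credit: +278 days → 22 July 2017.
Applicant Delay Offset: −256 days → 8 November 2016.

2016-11-08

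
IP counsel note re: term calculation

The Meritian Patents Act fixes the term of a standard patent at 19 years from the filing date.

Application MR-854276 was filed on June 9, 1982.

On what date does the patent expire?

June 9, 2001

Filing date + 19 years → 9 June 2001.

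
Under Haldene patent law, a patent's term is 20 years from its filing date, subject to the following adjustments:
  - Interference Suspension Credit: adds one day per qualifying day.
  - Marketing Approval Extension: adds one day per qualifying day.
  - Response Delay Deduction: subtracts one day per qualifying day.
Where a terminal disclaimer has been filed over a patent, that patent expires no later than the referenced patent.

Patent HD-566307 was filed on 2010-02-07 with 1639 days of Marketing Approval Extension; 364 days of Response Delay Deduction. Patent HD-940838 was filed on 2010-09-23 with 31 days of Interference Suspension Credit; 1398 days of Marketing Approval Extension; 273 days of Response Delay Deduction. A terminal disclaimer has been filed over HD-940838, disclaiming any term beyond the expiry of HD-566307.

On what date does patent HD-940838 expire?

2033-08-05

Natural term of HD-940838:
  Base: filing + 20 years → 23 September 2030.
  Interference Suspension Credit: +31 days → 24 October 2030.
  Marketing Approval Extension: +1398 days → 22 August 2034.
  Response Delay Deduction: −273 days → 22 November 2033.
Expiry of referenced patent HD-566307:
  Base: filing + 20 years → 7 February 2030.
  Marketing Approval Extension: +1639 days → 4 August 2034.
  Response Delay Deduction: −364 days → 5 August 2033.
Terminal disclaimer: HD-940838 expires on the earlier of 22 November 2033 and 5 August 2033.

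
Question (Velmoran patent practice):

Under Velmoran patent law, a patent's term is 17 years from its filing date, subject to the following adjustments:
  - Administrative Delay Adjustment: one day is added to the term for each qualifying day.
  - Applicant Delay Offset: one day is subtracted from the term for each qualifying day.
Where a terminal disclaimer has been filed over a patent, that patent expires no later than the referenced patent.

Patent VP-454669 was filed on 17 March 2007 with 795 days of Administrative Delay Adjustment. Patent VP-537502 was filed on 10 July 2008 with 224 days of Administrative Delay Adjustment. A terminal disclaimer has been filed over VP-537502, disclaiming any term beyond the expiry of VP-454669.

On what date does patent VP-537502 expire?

February 19, 2026

Natural term of VP-537502:
  Base: filing + 17 years → 10 July 2025.
  Administrative Delay Adjustment: +224 days → 19 February 2026.
Expiry of referenced patent VP-454669:
  Base: filing + 17 years → 17 March 2024.
  Administrative Delay Adjustment: +795 days → 21 May 2026.
Terminal disclaimer: VP-537502 expires on the earlier of 19 February 2026 and 21 May 2026.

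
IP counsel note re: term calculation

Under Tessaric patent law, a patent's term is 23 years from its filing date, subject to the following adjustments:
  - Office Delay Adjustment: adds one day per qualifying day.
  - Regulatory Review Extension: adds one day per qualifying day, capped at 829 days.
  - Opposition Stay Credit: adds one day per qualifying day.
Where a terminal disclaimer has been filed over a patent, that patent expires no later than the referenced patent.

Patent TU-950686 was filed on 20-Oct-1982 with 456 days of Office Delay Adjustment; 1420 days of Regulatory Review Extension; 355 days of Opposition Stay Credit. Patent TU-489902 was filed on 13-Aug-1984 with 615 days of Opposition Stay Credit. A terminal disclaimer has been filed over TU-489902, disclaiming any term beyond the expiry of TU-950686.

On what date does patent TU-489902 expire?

Natural term of TU-489902:
  Base: filing + 23 years → 13 August 2007.
  Opposition Stay Credit: +615 days → 19 April 2009.
Expiry of referenced patent TU-950686:
  Base: filing + 23 years → 20 October 2005.
  Office Delay Adjustment: +456 days → 19 January 2007.
  Regulatory Review Extension: 1420 days claimed exceeds the 829-day cap, so +829 days → 27 April 2009.
  Opposition Stay Credit: +355 days → 17 April 2010.
Terminal disclaimer: TU-489902 expires on the earlier of 19 April 2009 and 17 April 2010.

2009-04-19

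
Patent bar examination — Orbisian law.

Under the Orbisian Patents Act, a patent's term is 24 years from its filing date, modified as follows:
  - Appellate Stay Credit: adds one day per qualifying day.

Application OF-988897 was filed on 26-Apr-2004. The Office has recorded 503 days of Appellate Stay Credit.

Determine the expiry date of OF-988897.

Base term: filing date + 24 years → 26 April 2028.
Appellate Stay Credit: +503 days → 11 September 2029.

2029-09-11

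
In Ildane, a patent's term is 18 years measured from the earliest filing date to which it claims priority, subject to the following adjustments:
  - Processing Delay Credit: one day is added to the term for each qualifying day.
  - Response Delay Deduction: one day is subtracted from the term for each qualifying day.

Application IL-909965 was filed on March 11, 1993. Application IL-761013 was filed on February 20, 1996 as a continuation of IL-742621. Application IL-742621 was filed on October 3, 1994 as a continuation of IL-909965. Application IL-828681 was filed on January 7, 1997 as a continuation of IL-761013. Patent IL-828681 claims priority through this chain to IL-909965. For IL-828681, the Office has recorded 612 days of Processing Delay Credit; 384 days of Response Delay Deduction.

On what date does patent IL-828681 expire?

October 25, 2011

Earliest priority filing: 11 March 1993.
Base term: 11 March 1993 + 18 years → 11 March 2011.
Processing Delay Credit: +612 days → 12 November 2012.
Response Delay Deduction: −384 days → 25 October 2011.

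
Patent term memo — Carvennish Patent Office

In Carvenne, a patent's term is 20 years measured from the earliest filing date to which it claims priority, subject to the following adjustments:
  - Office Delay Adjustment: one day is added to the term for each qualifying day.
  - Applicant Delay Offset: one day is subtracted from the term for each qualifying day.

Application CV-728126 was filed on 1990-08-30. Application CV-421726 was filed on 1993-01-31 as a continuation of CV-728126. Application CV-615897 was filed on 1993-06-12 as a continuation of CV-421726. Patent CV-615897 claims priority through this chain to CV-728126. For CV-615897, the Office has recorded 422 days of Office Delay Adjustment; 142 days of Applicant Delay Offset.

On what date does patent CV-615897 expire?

June 6, 2011

Earliest priority filing: 30 August 1990.
Base term: 30 August 1990 + 20 years → 30 August 2010.
Office Delay Adjustment: +422 days → 26 October 2011.
Applicant Delay Offset: −142 days → 6 June 2011.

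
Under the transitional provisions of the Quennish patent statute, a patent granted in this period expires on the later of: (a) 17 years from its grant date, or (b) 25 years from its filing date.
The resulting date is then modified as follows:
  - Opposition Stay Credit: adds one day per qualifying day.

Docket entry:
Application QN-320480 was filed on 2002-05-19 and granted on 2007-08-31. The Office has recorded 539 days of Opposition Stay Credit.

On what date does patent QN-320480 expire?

2028-11-08

(a) grant + 17 years → 31 August 2024.
(b) filing + 25 years → 19 May 2027.
Later of the two: 19 May 2027.
Opposition Stay Credit: +539 days → 8 November 2028.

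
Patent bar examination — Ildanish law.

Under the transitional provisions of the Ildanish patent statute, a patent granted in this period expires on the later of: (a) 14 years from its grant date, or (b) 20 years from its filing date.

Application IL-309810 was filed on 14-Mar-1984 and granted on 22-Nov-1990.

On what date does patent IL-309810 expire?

(a) grant + 14 years → 22 November 2004.
(b) filing + 20 years → 14 March 2004.
Later of the two: 22 November 2004.

2004-11-22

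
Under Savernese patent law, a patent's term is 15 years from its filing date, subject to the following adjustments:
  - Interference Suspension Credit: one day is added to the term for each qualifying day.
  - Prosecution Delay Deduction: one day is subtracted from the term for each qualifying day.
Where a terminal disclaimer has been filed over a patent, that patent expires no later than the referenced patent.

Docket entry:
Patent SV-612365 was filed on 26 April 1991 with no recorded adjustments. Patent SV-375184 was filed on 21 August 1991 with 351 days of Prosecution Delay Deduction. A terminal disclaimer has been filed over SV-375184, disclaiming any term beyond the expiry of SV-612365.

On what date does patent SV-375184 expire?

Natural term of SV-375184:
  Base: filing + 15 years → 21 August 2006.
  Prosecution Delay Deduction: −351 days → 4 September 2005.
Expiry of referenced patent SV-612365:
  Base: filing + 15 years → 26 April 2006.
Terminal disclaimer: SV-375184 expires on the earlier of 4 September 2005 and 26 April 2006.

2005-09-04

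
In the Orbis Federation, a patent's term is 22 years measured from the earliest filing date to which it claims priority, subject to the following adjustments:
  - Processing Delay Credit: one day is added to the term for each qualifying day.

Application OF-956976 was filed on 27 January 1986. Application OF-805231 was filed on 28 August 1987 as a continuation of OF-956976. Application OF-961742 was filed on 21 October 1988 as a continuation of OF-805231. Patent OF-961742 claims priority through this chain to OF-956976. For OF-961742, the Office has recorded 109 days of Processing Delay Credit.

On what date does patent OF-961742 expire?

Earliest priority filing: 27 January 1986.
Base term: 27 January 1986 + 22 years → 27 January 2008.
Processing Delay Credit: +109 days → 15 May 2008.

2008-05-15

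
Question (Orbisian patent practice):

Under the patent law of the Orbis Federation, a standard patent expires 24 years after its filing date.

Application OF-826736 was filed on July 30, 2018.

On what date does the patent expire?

Filing date + 24 years → 30 July 2042.

2042-07-30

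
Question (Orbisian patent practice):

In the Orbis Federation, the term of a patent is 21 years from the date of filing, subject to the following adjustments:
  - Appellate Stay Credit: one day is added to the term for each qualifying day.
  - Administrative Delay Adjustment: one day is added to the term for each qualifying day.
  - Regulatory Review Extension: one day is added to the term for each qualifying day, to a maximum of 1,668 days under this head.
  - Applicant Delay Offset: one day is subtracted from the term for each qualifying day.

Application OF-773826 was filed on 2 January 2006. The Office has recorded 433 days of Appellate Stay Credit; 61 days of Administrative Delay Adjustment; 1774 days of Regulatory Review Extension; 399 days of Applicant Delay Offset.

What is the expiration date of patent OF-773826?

Base term: filing date + 21 years → 2 January 2027.
Appellate Stay Credit: +433 days → 10 March 2028.
Administrative Delay Adjustment: +61 days → 10 May 2028.
Regulatory Review Extension: 1774 days claimed exceeds the 1668-day cap, so +1668 days → 3 December 2032.
Applicant Delay Offset: −399 days → 31 October 2031.

October 31, 2031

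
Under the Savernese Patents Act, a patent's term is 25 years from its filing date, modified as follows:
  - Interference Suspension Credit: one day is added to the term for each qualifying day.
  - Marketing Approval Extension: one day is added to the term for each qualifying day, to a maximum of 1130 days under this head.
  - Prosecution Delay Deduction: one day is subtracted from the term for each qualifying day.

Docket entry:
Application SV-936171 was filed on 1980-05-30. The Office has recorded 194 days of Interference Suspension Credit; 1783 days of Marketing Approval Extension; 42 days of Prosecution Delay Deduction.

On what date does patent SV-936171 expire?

Base term: filing date + 25 years → 30 May 2005.
Interference Suspension Credit: +194 days → 10 December 2005.
Marketing Approval Extension: 1783 days claimed exceeds the 1130-day cap, so +1130 days → 13 January 2009.
Prosecution Delay Deduction: −42 days → 2 December 2008.

December 2, 2008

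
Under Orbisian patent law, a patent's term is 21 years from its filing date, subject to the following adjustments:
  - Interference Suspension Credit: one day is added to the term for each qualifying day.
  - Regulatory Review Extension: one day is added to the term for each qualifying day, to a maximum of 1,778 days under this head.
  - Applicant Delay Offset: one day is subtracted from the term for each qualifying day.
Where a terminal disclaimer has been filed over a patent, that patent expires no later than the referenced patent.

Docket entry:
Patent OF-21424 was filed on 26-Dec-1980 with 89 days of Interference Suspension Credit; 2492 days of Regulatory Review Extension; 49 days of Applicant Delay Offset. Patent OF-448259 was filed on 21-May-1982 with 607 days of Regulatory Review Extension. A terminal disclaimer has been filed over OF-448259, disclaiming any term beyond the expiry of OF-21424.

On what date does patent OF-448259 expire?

January 17, 2005

Natural term of OF-448259:
  Base: filing + 21 years → 21 May 2003.
  Regulatory Review Extension: 607 days (within the 1778-day cap) → +607 days → 17 January 2005.
Expiry of referenced patent OF-21424:
  Base: filing + 21 years → 26 December 2001.
  Interference Suspension Credit: +89 days → 25 March 2002.
  Regulatory Review Extension: 2492 days claimed exceeds the 1778-day cap, so +1778 days → 5 February 2007.
  Applicant Delay Offset: −49 days → 18 December 2006.
Terminal disclaimer: OF-448259 expires on the earlier of 17 January 2005 and 18 December 2006.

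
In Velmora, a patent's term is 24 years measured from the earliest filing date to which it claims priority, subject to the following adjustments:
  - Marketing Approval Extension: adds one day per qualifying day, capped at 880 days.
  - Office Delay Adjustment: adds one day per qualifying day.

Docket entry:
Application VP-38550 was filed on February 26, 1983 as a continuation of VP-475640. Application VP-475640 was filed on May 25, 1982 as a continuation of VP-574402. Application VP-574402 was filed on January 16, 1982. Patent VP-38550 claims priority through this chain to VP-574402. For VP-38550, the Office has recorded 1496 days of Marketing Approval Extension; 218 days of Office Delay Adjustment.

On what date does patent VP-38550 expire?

January 18, 2009

Earliest priority filing: 16 January 1982.
Base term: 16 January 1982 + 24 years → 16 January 2006.
Marketing Approval Extension: 1496 days claimed exceeds the 880-day cap, so +880 days → 14 June 2008.
Office Delay Adjustment: +218 days → 18 January 2009.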